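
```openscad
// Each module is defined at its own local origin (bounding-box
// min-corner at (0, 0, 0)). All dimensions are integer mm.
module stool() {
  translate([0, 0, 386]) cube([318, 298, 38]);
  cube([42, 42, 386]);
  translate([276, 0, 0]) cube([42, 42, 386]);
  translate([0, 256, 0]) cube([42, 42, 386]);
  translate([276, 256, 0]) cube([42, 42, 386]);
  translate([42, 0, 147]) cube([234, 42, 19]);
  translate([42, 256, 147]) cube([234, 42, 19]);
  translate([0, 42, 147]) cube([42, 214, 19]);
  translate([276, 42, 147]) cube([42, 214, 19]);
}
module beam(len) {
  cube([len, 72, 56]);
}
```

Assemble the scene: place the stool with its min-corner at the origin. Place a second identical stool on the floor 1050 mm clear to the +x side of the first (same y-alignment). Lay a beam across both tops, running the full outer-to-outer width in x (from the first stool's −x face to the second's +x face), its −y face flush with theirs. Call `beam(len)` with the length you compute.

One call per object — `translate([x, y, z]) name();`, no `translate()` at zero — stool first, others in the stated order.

stool();
translate([1368, 0, 0]) stool();
translate([0, 0, 424]) beam(1686);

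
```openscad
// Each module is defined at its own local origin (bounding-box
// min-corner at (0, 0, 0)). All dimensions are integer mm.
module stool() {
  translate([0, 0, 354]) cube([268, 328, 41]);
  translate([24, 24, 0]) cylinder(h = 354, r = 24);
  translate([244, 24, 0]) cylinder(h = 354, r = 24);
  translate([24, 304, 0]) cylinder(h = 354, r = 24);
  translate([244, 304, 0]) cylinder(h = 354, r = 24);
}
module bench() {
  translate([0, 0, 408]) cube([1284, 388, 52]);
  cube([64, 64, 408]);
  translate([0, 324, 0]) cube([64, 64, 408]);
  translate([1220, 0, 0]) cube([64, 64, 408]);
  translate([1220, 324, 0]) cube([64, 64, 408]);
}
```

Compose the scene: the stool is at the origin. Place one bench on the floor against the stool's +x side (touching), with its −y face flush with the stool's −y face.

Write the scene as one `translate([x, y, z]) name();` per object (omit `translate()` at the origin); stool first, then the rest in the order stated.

stool();
translate([268, 0, 0]) bench();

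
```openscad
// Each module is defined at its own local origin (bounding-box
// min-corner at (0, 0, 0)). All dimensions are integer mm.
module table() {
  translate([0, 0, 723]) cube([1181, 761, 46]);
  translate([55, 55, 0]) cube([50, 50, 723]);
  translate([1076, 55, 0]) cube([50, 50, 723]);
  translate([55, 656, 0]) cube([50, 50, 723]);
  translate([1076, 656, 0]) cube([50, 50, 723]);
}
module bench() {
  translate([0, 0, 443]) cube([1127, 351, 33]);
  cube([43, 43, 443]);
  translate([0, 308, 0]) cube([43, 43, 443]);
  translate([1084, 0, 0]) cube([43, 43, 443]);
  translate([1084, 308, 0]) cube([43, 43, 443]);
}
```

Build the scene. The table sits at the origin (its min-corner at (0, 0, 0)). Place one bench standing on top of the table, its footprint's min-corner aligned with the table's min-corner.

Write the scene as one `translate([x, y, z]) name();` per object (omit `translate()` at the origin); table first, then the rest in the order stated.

table();
translate([0, 0, 769]) bench();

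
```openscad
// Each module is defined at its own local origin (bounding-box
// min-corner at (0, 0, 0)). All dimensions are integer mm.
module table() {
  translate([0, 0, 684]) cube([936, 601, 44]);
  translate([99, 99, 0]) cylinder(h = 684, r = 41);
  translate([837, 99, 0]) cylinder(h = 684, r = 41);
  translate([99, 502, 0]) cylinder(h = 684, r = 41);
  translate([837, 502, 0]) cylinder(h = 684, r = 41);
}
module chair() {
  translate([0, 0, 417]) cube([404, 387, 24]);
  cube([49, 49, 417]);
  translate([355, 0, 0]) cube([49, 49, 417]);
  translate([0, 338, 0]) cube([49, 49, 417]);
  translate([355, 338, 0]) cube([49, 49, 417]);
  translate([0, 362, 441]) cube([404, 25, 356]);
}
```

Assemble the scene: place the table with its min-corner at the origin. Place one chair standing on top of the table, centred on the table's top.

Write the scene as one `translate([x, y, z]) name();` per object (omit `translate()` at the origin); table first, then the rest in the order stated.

table();
translate([266, 107, 728]) chair();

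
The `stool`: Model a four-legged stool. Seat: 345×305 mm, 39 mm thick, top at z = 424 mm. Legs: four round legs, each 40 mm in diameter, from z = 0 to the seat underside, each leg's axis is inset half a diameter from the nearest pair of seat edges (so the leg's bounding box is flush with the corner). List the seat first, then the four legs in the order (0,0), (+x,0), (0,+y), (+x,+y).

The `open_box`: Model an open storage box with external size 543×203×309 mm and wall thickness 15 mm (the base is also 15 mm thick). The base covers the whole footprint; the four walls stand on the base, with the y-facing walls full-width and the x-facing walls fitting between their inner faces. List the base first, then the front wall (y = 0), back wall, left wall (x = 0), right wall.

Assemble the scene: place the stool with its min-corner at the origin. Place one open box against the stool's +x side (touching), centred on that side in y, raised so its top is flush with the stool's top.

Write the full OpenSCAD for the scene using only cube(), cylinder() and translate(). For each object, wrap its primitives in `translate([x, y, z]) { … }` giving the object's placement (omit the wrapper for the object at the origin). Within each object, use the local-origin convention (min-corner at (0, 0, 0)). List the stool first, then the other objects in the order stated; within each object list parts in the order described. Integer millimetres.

translate([0, 0, 385]) cube([345, 305, 39]);
translate([20, 20, 0]) cylinder(h = 385, r = 20);
translate([325, 20, 0]) cylinder(h = 385, r = 20);
translate([20, 285, 0]) cylinder(h = 385, r = 20);
translate([325, 285, 0]) cylinder(h = 385, r = 20);
translate([345, 51, 115]) {
  cube([543, 203, 15]);
  translate([0, 0, 15]) cube([543, 15, 294]);
  translate([0, 188, 15]) cube([543, 15, 294]);
  translate([0, 15, 15]) cube([15, 173, 294]);
  translate([528, 15, 15]) cube([15, 173, 294]);
}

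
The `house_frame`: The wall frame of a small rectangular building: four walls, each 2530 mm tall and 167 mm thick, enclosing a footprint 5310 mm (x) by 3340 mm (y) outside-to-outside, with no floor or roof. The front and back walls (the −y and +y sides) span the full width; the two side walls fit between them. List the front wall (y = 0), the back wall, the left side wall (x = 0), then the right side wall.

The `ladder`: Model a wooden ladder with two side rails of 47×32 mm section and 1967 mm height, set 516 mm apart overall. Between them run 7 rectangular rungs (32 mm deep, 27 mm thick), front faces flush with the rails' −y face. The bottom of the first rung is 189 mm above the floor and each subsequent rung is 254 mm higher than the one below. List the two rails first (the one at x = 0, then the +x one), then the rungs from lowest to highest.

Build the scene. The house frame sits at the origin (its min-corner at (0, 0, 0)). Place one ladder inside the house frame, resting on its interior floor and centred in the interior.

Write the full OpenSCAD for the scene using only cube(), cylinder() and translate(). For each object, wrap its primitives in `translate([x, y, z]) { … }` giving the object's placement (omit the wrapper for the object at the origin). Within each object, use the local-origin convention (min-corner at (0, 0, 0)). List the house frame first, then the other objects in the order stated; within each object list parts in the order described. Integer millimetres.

cube([5310, 167, 2530]);
translate([0, 3173, 0]) cube([5310, 167, 2530]);
translate([0, 167, 0]) cube([167, 3006, 2530]);
translate([5143, 167, 0]) cube([167, 3006, 2530]);
translate([2397, 1654, 0]) {
  cube([47, 32, 1967]);
  translate([469, 0, 0]) cube([47, 32, 1967]);
  translate([47, 0, 189]) cube([422, 32, 27]);
  translate([47, 0, 443]) cube([422, 32, 27]);
  translate([47, 0, 697]) cube([422, 32, 27]);
  translate([47, 0, 951]) cube([422, 32, 27]);
  translate([47, 0, 1205]) cube([422, 32, 27]);
  translate([47, 0, 1459]) cube([422, 32, 27]);
  translate([47, 0, 1713]) cube([422, 32, 27]);
}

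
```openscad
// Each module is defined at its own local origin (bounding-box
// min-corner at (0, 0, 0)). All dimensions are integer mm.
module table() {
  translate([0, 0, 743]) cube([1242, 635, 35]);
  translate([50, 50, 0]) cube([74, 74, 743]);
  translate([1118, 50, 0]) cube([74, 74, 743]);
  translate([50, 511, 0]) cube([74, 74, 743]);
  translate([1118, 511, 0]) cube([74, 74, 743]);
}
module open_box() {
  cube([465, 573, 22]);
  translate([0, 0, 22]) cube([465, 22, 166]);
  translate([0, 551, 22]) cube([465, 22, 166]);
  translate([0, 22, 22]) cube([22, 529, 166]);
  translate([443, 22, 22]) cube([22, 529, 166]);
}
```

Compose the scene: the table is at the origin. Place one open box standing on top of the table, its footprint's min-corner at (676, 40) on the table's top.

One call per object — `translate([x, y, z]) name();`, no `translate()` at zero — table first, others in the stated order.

table();
translate([676, 40, 778]) open_box();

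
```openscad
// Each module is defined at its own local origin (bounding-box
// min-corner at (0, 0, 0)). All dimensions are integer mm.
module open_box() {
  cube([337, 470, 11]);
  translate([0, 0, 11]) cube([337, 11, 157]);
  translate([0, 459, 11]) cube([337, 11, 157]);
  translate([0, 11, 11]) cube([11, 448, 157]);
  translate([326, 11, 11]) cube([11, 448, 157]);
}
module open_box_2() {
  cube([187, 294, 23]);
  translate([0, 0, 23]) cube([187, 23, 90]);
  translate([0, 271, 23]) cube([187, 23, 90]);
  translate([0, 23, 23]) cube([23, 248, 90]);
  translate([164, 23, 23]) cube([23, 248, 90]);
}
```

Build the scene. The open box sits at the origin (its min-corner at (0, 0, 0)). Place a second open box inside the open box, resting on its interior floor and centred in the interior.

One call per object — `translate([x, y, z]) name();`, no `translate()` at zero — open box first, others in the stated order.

open_box();
translate([75, 88, 11]) open_box_2();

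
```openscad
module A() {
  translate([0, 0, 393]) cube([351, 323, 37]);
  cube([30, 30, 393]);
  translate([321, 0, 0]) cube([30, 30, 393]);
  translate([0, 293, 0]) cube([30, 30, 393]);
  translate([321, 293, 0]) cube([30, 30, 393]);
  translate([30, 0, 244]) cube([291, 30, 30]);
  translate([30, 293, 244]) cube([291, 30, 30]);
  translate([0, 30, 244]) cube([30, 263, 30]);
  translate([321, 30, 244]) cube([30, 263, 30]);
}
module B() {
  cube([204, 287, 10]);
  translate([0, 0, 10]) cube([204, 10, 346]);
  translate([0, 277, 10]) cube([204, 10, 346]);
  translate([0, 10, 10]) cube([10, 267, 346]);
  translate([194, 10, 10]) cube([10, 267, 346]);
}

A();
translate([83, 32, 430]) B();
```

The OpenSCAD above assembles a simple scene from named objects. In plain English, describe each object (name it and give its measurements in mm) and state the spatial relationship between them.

A is a four-legged stool. The seat is 351×323 mm, 37 mm thick, top at z = 430 mm. It stands on four square legs, each 30×30 mm in cross-section, from z = 0 to the seat underside, each flush with a corner of the seat. Four stretchers, 30 mm wide and 30 mm tall, connect adjacent legs with their undersides at z = 244 mm, each running between the inner faces of the legs it joins and aligned with the legs' outer faces on the other axis.

B is an open storage box with external size 204×287×356 mm and wall thickness 10 mm (the base is also 10 mm thick). The base covers the whole footprint; the four walls stand on the base, with the y-facing walls full-width and the x-facing walls fitting between their inner faces.

The open box is on top of the stool.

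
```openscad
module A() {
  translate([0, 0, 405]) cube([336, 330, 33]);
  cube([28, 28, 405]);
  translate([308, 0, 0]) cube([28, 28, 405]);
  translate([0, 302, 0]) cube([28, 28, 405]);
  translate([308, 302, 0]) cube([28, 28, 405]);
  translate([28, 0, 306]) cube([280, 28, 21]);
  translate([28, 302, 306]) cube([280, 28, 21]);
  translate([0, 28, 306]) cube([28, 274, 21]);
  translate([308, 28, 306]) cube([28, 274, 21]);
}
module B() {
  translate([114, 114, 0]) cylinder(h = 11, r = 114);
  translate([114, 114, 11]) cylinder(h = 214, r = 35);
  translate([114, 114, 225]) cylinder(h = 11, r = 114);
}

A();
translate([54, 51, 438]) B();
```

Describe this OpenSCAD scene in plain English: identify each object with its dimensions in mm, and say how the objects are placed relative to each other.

A is a four-legged stool. The seat is 336×330 mm, 33 mm thick, top at z = 438 mm. It stands on four square legs, each 28×28 mm in cross-section, from z = 0 to the seat underside, each flush with a corner of the seat. Four stretchers, 28 mm wide and 21 mm tall, connect adjacent legs with their undersides at z = 306 mm, each running between the inner faces of the legs it joins and aligned with the legs' outer faces on the other axis.

B is a spool: two coaxial disc flanges of radius 114 mm and thickness 11 mm, joined by a core cylinder of radius 35 mm and height 214 mm. The lower flange rests on z = 0 and the three cylinders share a vertical axis.

The spool is on top of the stool, centred.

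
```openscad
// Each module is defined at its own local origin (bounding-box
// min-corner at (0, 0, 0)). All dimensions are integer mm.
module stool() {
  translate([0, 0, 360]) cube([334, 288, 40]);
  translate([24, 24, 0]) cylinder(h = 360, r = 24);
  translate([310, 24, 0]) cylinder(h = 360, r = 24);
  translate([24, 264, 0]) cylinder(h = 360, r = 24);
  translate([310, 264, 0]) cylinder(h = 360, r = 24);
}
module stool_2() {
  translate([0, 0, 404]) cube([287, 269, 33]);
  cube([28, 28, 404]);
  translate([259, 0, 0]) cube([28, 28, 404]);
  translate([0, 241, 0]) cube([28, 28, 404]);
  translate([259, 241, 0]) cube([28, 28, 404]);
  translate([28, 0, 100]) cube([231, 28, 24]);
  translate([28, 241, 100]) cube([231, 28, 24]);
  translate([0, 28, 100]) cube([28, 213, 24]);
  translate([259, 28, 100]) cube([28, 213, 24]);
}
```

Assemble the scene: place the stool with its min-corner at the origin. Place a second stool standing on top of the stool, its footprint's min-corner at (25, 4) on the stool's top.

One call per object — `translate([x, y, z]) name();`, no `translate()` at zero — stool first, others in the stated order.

stool();
translate([25, 4, 400]) stool_2();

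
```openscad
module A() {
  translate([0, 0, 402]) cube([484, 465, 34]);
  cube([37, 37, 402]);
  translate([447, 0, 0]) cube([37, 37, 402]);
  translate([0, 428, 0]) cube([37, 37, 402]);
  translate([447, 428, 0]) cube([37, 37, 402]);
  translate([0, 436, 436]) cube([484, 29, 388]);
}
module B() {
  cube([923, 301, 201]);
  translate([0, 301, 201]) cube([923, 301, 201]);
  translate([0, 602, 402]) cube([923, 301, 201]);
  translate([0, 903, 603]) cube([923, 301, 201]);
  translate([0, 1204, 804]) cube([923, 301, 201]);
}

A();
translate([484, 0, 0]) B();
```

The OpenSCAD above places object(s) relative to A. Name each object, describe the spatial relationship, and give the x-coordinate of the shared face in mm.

The chair's +x face and the staircase's −x face are both at x = 484 mm.

A is a chair. B is a staircase. The staircase is against the chair's +x side, with their −y faces flush. The x-coordinate of the shared face is 484 mm.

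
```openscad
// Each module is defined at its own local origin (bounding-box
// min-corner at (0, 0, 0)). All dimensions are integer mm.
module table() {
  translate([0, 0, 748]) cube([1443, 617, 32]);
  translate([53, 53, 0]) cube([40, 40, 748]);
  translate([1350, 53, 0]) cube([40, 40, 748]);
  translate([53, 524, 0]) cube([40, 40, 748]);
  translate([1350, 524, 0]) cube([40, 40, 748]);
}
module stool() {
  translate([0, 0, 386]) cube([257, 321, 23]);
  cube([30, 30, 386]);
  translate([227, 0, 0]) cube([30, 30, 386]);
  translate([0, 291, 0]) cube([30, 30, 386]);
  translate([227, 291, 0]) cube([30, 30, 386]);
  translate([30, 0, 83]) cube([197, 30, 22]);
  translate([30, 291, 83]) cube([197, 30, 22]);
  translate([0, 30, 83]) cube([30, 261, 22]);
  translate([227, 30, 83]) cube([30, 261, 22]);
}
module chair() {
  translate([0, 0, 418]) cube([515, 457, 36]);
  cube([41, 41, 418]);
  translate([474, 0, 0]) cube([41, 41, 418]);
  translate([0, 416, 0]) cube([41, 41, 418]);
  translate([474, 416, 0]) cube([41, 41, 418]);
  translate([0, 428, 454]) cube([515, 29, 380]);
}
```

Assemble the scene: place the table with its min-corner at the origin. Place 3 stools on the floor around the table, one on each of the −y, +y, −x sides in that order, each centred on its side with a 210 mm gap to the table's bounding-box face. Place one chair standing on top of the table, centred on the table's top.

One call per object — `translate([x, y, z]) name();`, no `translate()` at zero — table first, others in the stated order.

table();
translate([593, -531, 0]) stool();
translate([593, 827, 0]) stool();
translate([-467, 148, 0]) stool();
translate([464, 80, 780]) chair();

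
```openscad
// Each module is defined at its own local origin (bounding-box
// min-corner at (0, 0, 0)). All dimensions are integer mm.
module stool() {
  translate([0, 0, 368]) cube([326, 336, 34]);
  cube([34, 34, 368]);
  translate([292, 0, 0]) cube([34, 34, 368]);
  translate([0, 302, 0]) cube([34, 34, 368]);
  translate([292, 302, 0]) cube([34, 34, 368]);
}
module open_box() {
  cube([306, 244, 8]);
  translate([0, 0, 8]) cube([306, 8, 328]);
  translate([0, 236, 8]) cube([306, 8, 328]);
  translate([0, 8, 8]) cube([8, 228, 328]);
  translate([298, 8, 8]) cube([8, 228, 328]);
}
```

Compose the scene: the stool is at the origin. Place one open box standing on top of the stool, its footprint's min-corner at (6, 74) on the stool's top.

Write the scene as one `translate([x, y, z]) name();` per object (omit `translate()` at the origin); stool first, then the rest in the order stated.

stool();
translate([6, 74, 402]) open_box();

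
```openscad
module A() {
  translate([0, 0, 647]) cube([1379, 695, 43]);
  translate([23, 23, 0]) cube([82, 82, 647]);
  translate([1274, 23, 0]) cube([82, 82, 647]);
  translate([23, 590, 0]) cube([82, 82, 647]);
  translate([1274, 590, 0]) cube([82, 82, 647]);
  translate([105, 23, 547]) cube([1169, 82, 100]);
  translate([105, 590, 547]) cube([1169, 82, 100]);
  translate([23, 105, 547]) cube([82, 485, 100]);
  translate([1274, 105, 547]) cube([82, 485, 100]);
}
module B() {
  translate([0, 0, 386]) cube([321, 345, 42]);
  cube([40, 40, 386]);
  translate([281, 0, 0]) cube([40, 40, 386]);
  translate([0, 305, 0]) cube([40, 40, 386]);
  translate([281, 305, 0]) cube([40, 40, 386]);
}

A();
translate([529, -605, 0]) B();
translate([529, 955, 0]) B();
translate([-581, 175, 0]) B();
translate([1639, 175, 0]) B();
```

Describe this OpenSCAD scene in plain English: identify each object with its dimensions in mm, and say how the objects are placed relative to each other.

A is a table with a 1379×695 mm rectangular top, 43 mm thick, top surface at z = 690 mm, supported by four 82×82 mm square legs, each inset 23 mm from the nearest pair of top edges, running from the floor. Four apron rails, 82 mm thick and 100 mm tall, run between adjacent legs with their top edges flush with the underside of the top and their outer faces flush with the legs' outer faces.

B is a simple wooden stool: a rectangular seat 321 mm (x) by 345 mm (y), 42 mm thick, top face at z = 428 mm, on four square legs, each 40×40 mm in cross-section. The legs rest on z = 0, each flush with a corner of the seat.

Four stools sit around the table at the −y, +y, −x, +x sides.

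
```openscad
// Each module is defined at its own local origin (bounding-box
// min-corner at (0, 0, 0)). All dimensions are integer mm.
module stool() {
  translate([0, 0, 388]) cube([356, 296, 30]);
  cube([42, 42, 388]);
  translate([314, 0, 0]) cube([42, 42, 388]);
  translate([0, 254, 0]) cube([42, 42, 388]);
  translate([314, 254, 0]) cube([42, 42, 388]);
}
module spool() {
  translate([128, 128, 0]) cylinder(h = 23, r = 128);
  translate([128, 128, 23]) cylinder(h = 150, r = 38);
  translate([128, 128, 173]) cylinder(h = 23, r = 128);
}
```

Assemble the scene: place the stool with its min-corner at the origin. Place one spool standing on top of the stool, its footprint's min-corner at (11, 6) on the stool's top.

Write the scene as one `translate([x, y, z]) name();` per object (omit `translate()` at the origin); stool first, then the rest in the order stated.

stool();
translate([11, 6, 418]) spool();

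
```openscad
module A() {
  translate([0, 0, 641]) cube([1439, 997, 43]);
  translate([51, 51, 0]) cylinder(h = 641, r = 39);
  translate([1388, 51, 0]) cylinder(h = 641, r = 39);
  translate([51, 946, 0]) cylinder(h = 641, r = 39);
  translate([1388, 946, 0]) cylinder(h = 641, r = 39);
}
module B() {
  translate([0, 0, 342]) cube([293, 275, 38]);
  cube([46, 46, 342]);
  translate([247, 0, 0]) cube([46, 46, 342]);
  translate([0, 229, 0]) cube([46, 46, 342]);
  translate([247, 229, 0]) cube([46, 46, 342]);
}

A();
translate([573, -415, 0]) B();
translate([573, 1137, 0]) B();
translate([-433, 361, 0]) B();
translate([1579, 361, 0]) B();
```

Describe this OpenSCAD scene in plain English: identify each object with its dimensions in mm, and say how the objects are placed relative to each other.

A is a table with a 1439×997 mm rectangular top, 43 mm thick, top surface at z = 684 mm, supported by four round legs of 78 mm diameter, each leg's bounding box inset 12 mm from the nearest pair of top edges, running from the floor.

B is a four-legged stool. The seat is a 293×275×38 mm slab whose top surface is at z = 380 mm; four square legs, each 46×46 mm in cross-section, run from the floor (z = 0) to the underside of the seat, each flush with a corner of the seat.

Four stools sit around the table at the −y, +y, −x, +x sides.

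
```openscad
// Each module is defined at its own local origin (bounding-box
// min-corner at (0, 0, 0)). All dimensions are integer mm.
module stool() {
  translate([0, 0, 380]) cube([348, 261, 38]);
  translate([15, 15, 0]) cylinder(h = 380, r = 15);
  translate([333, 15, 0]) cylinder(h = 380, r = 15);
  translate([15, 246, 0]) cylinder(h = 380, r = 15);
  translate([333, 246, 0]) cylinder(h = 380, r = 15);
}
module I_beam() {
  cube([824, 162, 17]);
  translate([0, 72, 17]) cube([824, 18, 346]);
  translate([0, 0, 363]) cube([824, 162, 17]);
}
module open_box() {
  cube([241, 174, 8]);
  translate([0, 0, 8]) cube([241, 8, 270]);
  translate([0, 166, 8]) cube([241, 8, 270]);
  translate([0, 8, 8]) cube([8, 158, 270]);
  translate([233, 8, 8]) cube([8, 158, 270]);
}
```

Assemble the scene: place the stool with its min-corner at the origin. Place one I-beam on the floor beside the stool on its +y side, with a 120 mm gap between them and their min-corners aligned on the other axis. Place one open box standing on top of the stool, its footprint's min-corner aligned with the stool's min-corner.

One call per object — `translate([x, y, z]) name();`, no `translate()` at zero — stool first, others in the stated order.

stool();
translate([0, 381, 0]) I_beam();
translate([0, 0, 418]) open_box();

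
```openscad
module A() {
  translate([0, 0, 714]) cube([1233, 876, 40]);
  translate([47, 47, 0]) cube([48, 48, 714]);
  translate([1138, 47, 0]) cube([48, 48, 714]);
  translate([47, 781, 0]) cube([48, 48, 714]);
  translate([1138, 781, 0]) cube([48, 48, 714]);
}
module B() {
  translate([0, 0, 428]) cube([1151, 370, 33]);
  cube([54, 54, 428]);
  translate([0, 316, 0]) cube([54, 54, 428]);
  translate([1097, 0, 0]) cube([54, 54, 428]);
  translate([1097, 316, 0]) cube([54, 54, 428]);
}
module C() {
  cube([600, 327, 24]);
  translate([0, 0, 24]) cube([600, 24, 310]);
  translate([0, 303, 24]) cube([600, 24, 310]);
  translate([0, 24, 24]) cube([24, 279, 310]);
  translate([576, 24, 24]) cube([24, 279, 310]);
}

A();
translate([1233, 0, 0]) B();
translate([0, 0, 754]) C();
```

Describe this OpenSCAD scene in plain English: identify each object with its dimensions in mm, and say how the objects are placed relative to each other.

A is a rectangular dining table. The top is 1233×876×40 mm with its upper surface at z = 754 mm. It stands on four 48×48 mm square legs, each inset 47 mm from the nearest pair of top edges, running from the floor to the underside of the top.

B is a bench: a 1151×370 mm seat slab, 33 mm thick, top at z = 461 mm, on four 54×54 mm square legs flush with the seat corners and standing on z = 0.

C is an open storage box with external size 600×327×334 mm and wall thickness 24 mm (the base is also 24 mm thick). The base covers the whole footprint; the four walls stand on the base, with the y-facing walls full-width and the x-facing walls fitting between their inner faces.

The bench is against the table's +x side, with their −y faces flush. The open box is on top of the table.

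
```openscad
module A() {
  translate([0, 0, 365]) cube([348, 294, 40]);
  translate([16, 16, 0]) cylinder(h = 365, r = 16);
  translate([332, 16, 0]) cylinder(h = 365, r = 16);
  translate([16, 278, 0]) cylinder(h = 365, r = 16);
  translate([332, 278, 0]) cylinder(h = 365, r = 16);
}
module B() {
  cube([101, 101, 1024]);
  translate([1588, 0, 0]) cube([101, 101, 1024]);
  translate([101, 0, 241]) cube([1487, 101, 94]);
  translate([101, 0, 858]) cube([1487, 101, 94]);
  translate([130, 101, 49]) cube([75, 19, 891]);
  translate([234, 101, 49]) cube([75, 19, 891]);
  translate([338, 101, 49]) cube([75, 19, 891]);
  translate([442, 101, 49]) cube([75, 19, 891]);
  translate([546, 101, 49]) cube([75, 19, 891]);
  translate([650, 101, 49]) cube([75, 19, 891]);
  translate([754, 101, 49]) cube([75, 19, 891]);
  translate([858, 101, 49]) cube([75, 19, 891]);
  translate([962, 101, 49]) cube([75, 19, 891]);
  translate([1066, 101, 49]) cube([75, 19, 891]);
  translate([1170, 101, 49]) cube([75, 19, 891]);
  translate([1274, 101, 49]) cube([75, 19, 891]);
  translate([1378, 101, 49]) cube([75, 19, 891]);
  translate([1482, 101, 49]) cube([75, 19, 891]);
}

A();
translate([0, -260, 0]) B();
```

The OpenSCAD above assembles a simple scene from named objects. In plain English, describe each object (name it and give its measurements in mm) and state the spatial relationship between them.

A is a simple wooden stool: a rectangular seat 348 mm (x) by 294 mm (y), 40 mm thick, top face at z = 405 mm, on four round legs, each 32 mm in diameter. The legs rest on z = 0, each leg's axis is inset half a diameter from the nearest pair of seat edges (so the leg's bounding box is flush with the corner).

B is a fence section. Two 101×101 mm posts, 1024 mm tall, stand on the floor with a clear span of 1487 mm between their inner faces. Two horizontal rails of 101×94 mm section span the gap between the posts with their undersides at z = 241 mm and z = 858 mm, flush with the posts' −y face. 14 pickets, each 75 mm wide, 19 mm thick and 891 mm tall, are fixed to the +y face of the rails with their bottoms at z = 49 mm, evenly spaced across the span with equal gaps (rounded down to the nearest mm) at the −x end and between each pair — any rounding remainder accumulates at the +x end.

The fence section is on the floor beside the stool on its −y side.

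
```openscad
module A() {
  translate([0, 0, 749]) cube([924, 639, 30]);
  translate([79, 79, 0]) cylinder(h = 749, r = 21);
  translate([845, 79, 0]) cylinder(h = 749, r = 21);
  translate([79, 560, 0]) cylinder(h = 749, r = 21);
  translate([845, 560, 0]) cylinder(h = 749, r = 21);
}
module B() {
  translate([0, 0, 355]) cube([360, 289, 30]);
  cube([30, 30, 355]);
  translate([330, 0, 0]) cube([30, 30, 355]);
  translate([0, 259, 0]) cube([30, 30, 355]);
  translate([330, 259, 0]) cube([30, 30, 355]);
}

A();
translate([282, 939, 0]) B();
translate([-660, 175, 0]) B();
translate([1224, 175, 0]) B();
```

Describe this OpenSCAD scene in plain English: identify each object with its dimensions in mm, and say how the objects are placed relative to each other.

A is a table with a 924×639 mm rectangular top, 30 mm thick, top surface at z = 779 mm, supported by four round legs of 42 mm diameter, each leg's bounding box inset 58 mm from the nearest pair of top edges, running from the floor.

B is a four-legged stool. The seat is 360×289 mm, 30 mm thick, top at z = 385 mm. It stands on four square legs, each 30×30 mm in cross-section, from z = 0 to the seat underside, each flush with a corner of the seat.

Three stools sit around the table at the +y, −x, +x sides.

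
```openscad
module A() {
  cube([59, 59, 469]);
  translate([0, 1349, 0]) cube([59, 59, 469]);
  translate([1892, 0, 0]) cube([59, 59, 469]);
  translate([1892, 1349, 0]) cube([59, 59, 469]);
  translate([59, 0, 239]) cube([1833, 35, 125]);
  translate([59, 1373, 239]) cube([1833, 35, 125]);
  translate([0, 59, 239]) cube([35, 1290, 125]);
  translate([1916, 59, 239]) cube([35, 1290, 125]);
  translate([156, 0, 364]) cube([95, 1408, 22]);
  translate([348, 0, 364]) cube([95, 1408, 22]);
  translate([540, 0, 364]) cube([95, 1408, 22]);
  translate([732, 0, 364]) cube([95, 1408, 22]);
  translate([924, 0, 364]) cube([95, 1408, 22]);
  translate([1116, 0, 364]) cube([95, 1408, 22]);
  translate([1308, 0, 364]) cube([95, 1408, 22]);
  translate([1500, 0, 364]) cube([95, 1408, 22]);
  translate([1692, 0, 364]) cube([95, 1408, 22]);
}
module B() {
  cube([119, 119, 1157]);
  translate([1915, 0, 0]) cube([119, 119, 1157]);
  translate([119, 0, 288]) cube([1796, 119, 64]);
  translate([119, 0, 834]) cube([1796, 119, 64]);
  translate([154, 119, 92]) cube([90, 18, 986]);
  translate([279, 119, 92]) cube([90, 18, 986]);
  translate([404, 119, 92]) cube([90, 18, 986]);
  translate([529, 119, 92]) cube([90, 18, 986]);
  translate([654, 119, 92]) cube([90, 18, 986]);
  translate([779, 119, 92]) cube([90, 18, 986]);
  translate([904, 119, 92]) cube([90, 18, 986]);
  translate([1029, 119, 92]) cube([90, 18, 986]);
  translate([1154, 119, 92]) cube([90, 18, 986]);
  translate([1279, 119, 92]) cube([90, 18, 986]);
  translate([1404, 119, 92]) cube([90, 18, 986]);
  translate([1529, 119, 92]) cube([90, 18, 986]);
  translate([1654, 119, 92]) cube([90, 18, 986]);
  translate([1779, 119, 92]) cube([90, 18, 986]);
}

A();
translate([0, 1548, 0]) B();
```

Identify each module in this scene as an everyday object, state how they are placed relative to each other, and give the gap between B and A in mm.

The fence section's nearest face is 140 mm from the bed frame's +y face.

A is a bed frame. B is a fence section. The fence section is on the floor beside the bed frame on its +y side. The gap between the fence section and the bed frame is 140 mm.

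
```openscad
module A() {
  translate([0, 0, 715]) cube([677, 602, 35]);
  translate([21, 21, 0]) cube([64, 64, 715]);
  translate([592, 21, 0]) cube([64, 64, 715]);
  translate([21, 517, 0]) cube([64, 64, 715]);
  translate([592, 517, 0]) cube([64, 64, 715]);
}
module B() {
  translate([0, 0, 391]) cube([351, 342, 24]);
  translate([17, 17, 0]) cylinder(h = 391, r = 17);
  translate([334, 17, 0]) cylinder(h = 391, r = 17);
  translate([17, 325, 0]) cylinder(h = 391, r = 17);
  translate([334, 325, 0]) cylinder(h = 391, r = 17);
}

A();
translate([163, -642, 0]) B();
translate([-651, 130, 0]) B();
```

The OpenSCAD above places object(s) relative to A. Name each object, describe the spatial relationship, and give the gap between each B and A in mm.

Each stool's nearest face is 300 mm from the table's bounding box.

A is a table. B is a stool. Two stools sit around the table at the −y, −x sides. The gap between each stool and the table is 300 mm.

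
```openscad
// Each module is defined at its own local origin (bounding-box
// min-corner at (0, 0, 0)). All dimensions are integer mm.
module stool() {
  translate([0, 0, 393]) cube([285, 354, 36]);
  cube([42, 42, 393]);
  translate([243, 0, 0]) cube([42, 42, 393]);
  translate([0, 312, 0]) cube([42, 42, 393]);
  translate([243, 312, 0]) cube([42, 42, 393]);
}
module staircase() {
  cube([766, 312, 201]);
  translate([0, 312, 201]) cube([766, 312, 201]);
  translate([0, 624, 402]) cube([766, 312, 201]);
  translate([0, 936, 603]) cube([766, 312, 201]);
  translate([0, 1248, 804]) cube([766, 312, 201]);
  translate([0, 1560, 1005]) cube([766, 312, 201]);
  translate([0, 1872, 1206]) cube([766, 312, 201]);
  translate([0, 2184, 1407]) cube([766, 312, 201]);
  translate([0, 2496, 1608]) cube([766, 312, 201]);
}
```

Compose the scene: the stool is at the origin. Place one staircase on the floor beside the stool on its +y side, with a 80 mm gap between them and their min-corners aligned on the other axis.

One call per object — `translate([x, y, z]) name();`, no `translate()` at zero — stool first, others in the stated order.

stool();
translate([0, 434, 0]) staircase();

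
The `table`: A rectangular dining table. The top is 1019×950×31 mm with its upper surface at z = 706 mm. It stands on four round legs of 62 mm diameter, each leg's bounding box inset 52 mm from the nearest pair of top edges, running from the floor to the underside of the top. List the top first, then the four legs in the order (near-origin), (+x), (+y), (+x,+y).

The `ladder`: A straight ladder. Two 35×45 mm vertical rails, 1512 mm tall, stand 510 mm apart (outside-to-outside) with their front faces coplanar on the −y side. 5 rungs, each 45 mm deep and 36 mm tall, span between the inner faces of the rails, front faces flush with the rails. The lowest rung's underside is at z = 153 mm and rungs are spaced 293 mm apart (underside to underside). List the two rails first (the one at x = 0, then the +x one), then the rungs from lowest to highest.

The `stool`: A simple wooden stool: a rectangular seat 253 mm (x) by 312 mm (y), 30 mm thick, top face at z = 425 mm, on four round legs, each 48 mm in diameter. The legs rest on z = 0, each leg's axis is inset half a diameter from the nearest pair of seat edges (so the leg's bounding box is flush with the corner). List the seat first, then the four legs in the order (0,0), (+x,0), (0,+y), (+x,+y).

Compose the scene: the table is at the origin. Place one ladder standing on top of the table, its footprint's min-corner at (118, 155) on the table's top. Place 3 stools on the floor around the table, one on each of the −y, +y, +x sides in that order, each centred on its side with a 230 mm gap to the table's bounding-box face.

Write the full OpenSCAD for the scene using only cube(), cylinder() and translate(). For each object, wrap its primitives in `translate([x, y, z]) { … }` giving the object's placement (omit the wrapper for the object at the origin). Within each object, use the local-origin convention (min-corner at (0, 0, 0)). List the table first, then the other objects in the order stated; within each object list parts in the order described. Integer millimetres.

translate([0, 0, 675]) cube([1019, 950, 31]);
translate([83, 83, 0]) cylinder(h = 675, r = 31);
translate([936, 83, 0]) cylinder(h = 675, r = 31);
translate([83, 867, 0]) cylinder(h = 675, r = 31);
translate([936, 867, 0]) cylinder(h = 675, r = 31);
translate([118, 155, 706]) {
  cube([35, 45, 1512]);
  translate([475, 0, 0]) cube([35, 45, 1512]);
  translate([35, 0, 153]) cube([440, 45, 36]);
  translate([35, 0, 446]) cube([440, 45, 36]);
  translate([35, 0, 739]) cube([440, 45, 36]);
  translate([35, 0, 1032]) cube([440, 45, 36]);
  translate([35, 0, 1325]) cube([440, 45, 36]);
}
translate([383, -542, 0]) {
  translate([0, 0, 395]) cube([253, 312, 30]);
  translate([24, 24, 0]) cylinder(h = 395, r = 24);
  translate([229, 24, 0]) cylinder(h = 395, r = 24);
  translate([24, 288, 0]) cylinder(h = 395, r = 24);
  translate([229, 288, 0]) cylinder(h = 395, r = 24);
}
translate([383, 1180, 0]) {
  translate([0, 0, 395]) cube([253, 312, 30]);
  translate([24, 24, 0]) cylinder(h = 395, r = 24);
  translate([229, 24, 0]) cylinder(h = 395, r = 24);
  translate([24, 288, 0]) cylinder(h = 395, r = 24);
  translate([229, 288, 0]) cylinder(h = 395, r = 24);
}
translate([1249, 319, 0]) {
  translate([0, 0, 395]) cube([253, 312, 30]);
  translate([24, 24, 0]) cylinder(h = 395, r = 24);
  translate([229, 24, 0]) cylinder(h = 395, r = 24);
  translate([24, 288, 0]) cylinder(h = 395, r = 24);
  translate([229, 288, 0]) cylinder(h = 395, r = 24);
}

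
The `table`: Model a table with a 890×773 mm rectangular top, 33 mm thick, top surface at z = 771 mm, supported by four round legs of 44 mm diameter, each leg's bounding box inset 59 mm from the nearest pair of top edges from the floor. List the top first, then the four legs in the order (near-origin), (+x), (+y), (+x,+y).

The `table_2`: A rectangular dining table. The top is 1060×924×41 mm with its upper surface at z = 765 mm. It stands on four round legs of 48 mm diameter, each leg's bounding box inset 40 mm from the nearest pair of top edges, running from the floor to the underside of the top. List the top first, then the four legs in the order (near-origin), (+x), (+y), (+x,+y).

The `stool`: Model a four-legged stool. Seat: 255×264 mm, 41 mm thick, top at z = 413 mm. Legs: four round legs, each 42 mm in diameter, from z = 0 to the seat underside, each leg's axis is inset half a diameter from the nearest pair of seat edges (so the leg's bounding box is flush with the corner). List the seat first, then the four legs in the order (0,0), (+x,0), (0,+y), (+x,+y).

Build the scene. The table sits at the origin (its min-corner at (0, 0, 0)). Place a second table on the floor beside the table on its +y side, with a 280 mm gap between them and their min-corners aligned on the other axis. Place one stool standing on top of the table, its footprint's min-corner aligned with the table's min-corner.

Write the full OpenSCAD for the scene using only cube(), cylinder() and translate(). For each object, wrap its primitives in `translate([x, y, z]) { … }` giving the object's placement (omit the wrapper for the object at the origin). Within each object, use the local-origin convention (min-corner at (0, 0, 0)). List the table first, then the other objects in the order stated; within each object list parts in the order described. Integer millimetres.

translate([0, 0, 738]) cube([890, 773, 33]);
translate([81, 81, 0]) cylinder(h = 738, r = 22);
translate([809, 81, 0]) cylinder(h = 738, r = 22);
translate([81, 692, 0]) cylinder(h = 738, r = 22);
translate([809, 692, 0]) cylinder(h = 738, r = 22);
translate([0, 1053, 0]) {
  translate([0, 0, 724]) cube([1060, 924, 41]);
  translate([64, 64, 0]) cylinder(h = 724, r = 24);
  translate([996, 64, 0]) cylinder(h = 724, r = 24);
  translate([64, 860, 0]) cylinder(h = 724, r = 24);
  translate([996, 860, 0]) cylinder(h = 724, r = 24);
}
translate([0, 0, 771]) {
  translate([0, 0, 372]) cube([255, 264, 41]);
  translate([21, 21, 0]) cylinder(h = 372, r = 21);
  translate([234, 21, 0]) cylinder(h = 372, r = 21);
  translate([21, 243, 0]) cylinder(h = 372, r = 21);
  translate([234, 243, 0]) cylinder(h = 372, r = 21);
}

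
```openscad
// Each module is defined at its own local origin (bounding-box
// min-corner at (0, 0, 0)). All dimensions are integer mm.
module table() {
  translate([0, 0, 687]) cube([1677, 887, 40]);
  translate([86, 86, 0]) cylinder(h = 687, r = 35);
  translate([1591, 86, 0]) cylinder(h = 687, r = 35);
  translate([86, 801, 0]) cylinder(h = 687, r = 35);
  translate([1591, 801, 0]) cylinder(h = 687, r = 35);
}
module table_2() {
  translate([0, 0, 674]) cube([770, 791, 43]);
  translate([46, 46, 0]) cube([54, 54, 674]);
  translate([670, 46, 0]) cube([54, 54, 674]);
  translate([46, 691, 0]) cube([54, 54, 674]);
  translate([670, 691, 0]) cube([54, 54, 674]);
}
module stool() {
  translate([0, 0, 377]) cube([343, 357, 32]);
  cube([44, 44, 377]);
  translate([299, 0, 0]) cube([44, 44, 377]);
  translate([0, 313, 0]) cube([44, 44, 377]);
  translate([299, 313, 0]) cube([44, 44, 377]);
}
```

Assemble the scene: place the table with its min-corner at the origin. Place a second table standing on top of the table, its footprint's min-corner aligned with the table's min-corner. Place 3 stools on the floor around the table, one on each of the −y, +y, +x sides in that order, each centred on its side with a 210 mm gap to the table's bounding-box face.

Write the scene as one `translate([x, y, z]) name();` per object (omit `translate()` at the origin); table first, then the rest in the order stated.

table();
translate([0, 0, 727]) table_2();
translate([667, -567, 0]) stool();
translate([667, 1097, 0]) stool();
translate([1887, 265, 0]) stool();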